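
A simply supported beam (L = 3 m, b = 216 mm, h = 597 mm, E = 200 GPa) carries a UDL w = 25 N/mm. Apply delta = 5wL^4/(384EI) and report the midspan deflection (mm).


I = 216 * 597^3 / 12 = 3829971114.0 mm^4
L = 3000.0 mm, w = 25 N/mm, E = 200000.0 MPa
delta = 5 * w * L^4 / (384 * E * I)
= 5 * 25 * 3000.0^4 / (384 * 200000.0 * 3829971114.0)
= 0.0344 mm

0.0344 mm


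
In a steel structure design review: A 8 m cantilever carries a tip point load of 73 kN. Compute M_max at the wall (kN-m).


For a cantilever with a point load at the free end:
M_max = P * L = 73 * 8 = 584 kN-m

584 kN-m


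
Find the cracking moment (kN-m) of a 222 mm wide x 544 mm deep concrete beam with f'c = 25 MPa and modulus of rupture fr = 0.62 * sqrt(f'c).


fr = 0.62 * sqrt(25) = 0.62 * 5.0 = 3.1 MPa
I = 222 * 544^3 / 12 = 2978299904.0 mm^4
y_t = 272.0 mm
M_cr = fr * I / y_t = 3.1 * 2978299904.0 / 272.0 N-mm
= 33.9439 kN-m

33.9439 kN-m


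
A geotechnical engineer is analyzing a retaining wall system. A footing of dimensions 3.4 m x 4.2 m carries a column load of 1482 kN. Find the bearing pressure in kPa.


A = 3.4 * 4.2 = 14.28 m^2
q = P / A = 1482 / 14.28
= 103.7815 kPa

103.7815 kPa


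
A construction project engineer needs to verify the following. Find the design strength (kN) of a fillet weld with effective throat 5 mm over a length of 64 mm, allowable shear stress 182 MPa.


Strength = throat * length * allowable stress
= 5 * 64 * 182 N
= 58240 N
= 58.24 kN

58.24 kN


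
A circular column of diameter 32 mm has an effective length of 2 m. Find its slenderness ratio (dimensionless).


Radius of gyration r = d / 4 = 32 / 4 = 8.0 mm
L_eff = 2000.0 mm
Slenderness ratio = L / r = 2000.0 / 8.0 = 250.0 (dimensionless)

250.0 (dimensionless)


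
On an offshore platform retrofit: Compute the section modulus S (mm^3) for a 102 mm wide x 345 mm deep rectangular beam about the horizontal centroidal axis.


S = b * h^2 / 6
= 102 * 345^2 / 6
= 102 * 119025 / 6
= 2023425.0 mm^3

2023425.0 mm^3


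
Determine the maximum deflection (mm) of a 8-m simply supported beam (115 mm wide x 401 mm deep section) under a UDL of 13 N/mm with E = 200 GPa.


I = 115 * 401^3 / 12 = 617944842.92 mm^4
L = 8000.0 mm, w = 13 N/mm, E = 200000.0 MPa
delta = 5 * w * L^4 / (384 * E * I)
= 5 * 13 * 8000.0^4 / (384 * 200000.0 * 617944842.92)
= 5.61 mm

5.61 mm


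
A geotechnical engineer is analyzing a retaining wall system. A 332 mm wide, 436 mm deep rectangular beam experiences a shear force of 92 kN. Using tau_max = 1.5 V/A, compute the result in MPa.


A = b * h = 332 * 436 = 144752 mm^2
V = 92 kN = 92000.0 N
tau_max = 1.5 * V / A = 1.5 * 92000.0 / 144752
= 0.9534 MPa

0.9534 MPa


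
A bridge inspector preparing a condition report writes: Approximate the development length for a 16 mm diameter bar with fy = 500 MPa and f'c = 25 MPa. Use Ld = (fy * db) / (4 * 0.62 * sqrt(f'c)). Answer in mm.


Ld = (fy * db) / (4 * 0.62 * sqrt(f'c))
= (500 * 16) / (4 * 0.62 * sqrt(25))
= 8000 / 12.4
= 645.16 mm

645.16 mm


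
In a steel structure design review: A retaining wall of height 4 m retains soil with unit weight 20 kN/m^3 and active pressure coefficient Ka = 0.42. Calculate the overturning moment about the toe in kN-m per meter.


Pa = 0.5 * Ka * gamma * H^2
= 0.5 * 0.42 * 20 * 4^2
= 67.2 kN/m
Arm = H / 3 = 4 / 3 = 1.3333 m
Mo = Pa * arm = Pa * H / 3 = 67.2 * 4 / 3 = 89.6 kN-m/m

89.6 kN-m/m


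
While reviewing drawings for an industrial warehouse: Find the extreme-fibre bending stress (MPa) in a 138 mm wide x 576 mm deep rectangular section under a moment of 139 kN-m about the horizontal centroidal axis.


I = b * h^3 / 12 = 138 * 576^3 / 12 = 2197684224.0 mm^4
y = h / 2 = 576 / 2 = 288.0 mm
M = 139 kN-m = 139000000.0 N-mm
sigma = M * y / I = 139000000.0 * 288.0 / 2197684224.0
= 18.22 MPa

18.22 MPa


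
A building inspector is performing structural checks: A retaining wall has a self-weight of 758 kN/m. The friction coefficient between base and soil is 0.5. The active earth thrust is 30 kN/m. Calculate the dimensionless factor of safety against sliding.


Resisting force = mu * W = 0.5 * 758 = 379.0 kN/m
FOS = Resisting / Driving = 379.0 / 30
= 12.6333 (dimensionless)

12.6333 (dimensionless)


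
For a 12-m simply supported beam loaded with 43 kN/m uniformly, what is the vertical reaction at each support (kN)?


Total load = w * L = 43 * 12 = 516 kN
By symmetry, each reaction R = total / 2 = 516 / 2 = 258.0 kN

258.0 kN


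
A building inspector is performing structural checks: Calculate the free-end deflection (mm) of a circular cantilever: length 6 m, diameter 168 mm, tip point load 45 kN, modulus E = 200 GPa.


I = pi * d^4 / 64 = pi * 168^4 / 64 = 39102725.18 mm^4
L = 6000.0 mm, P = 45000.0 N, E = 200000.0 MPa
delta = P * L^3 / (3 * E * I)
= 45000.0 * 6000.0^3 / (3 * 200000.0 * 39102725.18)
= 414.2934 mm

414.2934 mm


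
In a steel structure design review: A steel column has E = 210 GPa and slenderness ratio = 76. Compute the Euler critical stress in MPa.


sigma_cr = pi^2 * E / lambda^2
= 9.8696 * 210000.0 / 76^2
= 9.8696 * 210000.0 / 5776
= 358.8326 MPa

358.8326 MPa


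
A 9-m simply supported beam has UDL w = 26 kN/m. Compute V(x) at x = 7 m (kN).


R_A = w * L / 2 = 26 * 9 / 2 = 117.0 kN
V(x) = R_A - w * x = 117.0 - 26 * 7
= -65.0 kN

-65.0 kN


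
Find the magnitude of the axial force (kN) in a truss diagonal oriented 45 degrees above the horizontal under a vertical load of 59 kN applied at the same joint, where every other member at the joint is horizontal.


At the joint, only the diagonal has a vertical component, so vertical equilibrium gives:
F * sin(45) = 59
F = 59 / sin(45)
= 59 / 0.707107
= 83.44 kN

83.44 kN


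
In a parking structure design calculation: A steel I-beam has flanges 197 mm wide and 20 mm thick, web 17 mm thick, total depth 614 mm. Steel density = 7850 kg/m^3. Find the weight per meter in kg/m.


A_flanges = 2 * 197 * 20 = 7880 mm^2
A_web = (614 - 2 * 20) * 17 = 9758 mm^2
A_total = 7880 + 9758 = 17638 mm^2 = 0.017638 m^2
Weight = rho * A = 7850 * 0.017638 = 138.4583 kg/m

138.4583 kg/m


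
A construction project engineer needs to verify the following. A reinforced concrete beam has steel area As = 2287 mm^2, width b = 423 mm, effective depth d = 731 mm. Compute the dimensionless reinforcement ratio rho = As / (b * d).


rho = As / (b * d)
= 2287 / (423 * 731)
= 2287 / 309213
= 0.007396 (dimensionless)

0.007396 (dimensionless)


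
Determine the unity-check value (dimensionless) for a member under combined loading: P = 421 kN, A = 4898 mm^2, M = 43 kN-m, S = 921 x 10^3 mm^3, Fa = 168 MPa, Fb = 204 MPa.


f_a = P / A = 421000.0 / 4898 = 85.9535 MPa
f_b = M / S = 43000000.0 / 921000.0 = 46.6884 MPa
Ratio = f_a / Fa + f_b / Fb
= 85.9535 / 168 + 46.6884 / 204
= 0.7405 (dimensionless)

0.7405 (dimensionless)


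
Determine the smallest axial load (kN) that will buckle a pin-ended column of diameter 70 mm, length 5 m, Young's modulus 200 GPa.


I = pi * d^4 / 64 = 1178588.12 mm^4
L = 5000.0 mm
P_cr = pi^2 * E * I / L^2
= 9.8696 * 200000.0 * 1178588.12 / 5000.0^2
= 93057.59 N = 93.0576 kN

93.0576 kN


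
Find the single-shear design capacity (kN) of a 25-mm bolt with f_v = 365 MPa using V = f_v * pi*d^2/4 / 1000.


A = pi * d^2 / 4 = pi * 25^2 / 4 = 490.8739 mm^2
V = f_v * A / 1000 = 365 * 490.8739 / 1000
= 179.169 kN

179.169 kN


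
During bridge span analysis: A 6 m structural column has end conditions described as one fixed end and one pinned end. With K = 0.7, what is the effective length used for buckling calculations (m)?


L_eff = K * L
= 0.7 * 6
= 4.2 m

4.2 m


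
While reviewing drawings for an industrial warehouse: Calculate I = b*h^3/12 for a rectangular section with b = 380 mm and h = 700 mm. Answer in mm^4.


I = b * h^3 / 12
= 380 * 700^3 / 12
= 380 * 343000000 / 12
= 10861666666.67 mm^4

10861666666.67 mm^4


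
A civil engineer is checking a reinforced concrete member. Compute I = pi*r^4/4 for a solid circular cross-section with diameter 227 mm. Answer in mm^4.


r = d / 2 = 227 / 2 = 113.5 mm
I = pi * r^4 / 4 = pi * 113.5^4 / 4
= 130338682.73 mm^4

130338682.73 mm^4


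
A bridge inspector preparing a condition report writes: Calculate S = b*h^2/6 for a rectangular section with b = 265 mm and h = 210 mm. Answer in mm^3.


S = b * h^2 / 6
= 265 * 210^2 / 6
= 265 * 44100 / 6
= 1947750.0 mm^3

1947750.0 mm^3


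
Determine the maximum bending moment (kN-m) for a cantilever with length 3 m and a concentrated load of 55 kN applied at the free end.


For a cantilever with a point load at the free end:
M_max = P * L = 55 * 3 = 165 kN-m

165 kN-m


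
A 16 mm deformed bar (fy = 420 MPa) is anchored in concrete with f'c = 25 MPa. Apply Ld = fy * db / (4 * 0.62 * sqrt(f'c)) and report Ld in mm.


Ld = (fy * db) / (4 * 0.62 * sqrt(f'c))
= (420 * 16) / (4 * 0.62 * sqrt(25))
= 6720 / 12.4
= 541.94 mm

541.94 mm


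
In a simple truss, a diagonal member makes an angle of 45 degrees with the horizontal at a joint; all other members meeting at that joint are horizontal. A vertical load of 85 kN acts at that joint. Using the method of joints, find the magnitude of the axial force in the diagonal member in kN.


At the joint, only the diagonal has a vertical component, so vertical equilibrium gives:
F * sin(45) = 85
F = 85 / sin(45)
= 85 / 0.707107
= 120.21 kN

120.21 kN


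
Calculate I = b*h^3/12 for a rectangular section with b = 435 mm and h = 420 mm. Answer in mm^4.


I = b * h^3 / 12
= 435 * 420^3 / 12
= 435 * 74088000 / 12
= 2685690000.0 mm^4

2685690000.0 mm^4


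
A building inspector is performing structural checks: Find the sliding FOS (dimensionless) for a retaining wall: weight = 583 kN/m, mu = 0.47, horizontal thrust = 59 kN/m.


Resisting force = mu * W = 0.47 * 583 = 274.01 kN/m
FOS = Resisting / Driving = 274.01 / 59
= 4.6442 (dimensionless)

4.6442 (dimensionless)


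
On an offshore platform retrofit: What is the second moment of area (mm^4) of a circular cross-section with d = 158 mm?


r = d / 2 = 158 / 2 = 79.0 mm
I = pi * r^4 / 4 = pi * 79.0^4 / 4
= 30591322.08 mm^4

30591322.08 mm^4


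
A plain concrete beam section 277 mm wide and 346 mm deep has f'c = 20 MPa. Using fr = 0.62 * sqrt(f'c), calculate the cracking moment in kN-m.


fr = 0.62 * sqrt(20) = 0.62 * 4.4721 = 2.7727 MPa
I = 277 * 346^3 / 12 = 956151739.33 mm^4
y_t = 173.0 mm
M_cr = fr * I / y_t = 2.7727 * 956151739.33 / 173.0 N-mm
= 15.3245 kN-m

15.3245 kN-m


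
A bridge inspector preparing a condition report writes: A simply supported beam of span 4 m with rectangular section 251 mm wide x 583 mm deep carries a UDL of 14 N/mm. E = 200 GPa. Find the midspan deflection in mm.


I = 251 * 583^3 / 12 = 4144748086.42 mm^4
L = 4000.0 mm, w = 14 N/mm, E = 200000.0 MPa
delta = 5 * w * L^4 / (384 * E * I)
= 5 * 14 * 4000.0^4 / (384 * 200000.0 * 4144748086.42)
= 0.0563 mm

0.0563 mm


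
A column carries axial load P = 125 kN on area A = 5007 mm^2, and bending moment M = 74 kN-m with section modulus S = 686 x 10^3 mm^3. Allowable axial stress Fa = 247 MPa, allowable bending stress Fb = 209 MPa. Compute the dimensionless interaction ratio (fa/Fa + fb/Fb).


f_a = P / A = 125000.0 / 5007 = 24.965 MPa
f_b = M / S = 74000000.0 / 686000.0 = 107.8717 MPa
Ratio = f_a / Fa + f_b / Fb
= 24.965 / 247 + 107.8717 / 209
= 0.6172 (dimensionless)

0.6172 (dimensionless)


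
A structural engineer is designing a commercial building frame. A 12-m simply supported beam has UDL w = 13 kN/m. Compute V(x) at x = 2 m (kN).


R_A = w * L / 2 = 13 * 12 / 2 = 78.0 kN
V(x) = R_A - w * x = 78.0 - 13 * 2
= 52.0 kN

52.0 kN


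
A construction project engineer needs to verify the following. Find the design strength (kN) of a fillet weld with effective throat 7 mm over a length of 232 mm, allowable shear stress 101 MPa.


Strength = throat * length * allowable stress
= 7 * 232 * 101 N
= 164024 N
= 164.02 kN

164.02 kN


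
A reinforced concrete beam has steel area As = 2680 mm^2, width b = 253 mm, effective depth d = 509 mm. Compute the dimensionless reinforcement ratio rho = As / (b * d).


rho = As / (b * d)
= 2680 / (253 * 509)
= 2680 / 128777
= 0.020811 (dimensionless)

0.020811 (dimensionless)


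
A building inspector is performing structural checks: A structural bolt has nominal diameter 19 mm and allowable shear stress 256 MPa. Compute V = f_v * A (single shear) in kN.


A = pi * d^2 / 4 = pi * 19^2 / 4 = 283.5287 mm^2
V = f_v * A / 1000 = 256 * 283.5287 / 1000
= 72.5834 kN

72.5834 kN


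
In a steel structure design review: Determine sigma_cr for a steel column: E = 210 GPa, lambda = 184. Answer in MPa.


sigma_cr = pi^2 * E / lambda^2
= 9.8696 * 210000.0 / 184^2
= 9.8696 * 210000.0 / 33856
= 61.2186 MPa

61.2186 MPa


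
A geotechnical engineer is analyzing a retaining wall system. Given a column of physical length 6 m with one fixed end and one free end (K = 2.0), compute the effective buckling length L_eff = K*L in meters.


L_eff = K * L
= 2.0 * 6
= 12.0 m

12.0 m


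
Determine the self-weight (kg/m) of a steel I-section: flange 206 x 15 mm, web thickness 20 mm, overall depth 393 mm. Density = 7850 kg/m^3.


A_flanges = 2 * 206 * 15 = 6180 mm^2
A_web = (393 - 2 * 15) * 20 = 7260 mm^2
A_total = 6180 + 7260 = 13440 mm^2 = 0.013440 m^2
Weight = rho * A = 7850 * 0.013440 = 105.504 kg/m

105.504 kg/m


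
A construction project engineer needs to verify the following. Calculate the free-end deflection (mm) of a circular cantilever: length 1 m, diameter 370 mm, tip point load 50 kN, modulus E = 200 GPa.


I = pi * d^4 / 64 = pi * 370^4 / 64 = 919976629.57 mm^4
L = 1000.0 mm, P = 50000.0 N, E = 200000.0 MPa
delta = P * L^3 / (3 * E * I)
= 50000.0 * 1000.0^3 / (3 * 200000.0 * 919976629.57)
= 0.0906 mm

0.0906 mm


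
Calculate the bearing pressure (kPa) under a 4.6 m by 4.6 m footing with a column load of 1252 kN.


A = 4.6 * 4.6 = 21.16 m^2
q = P / A = 1252 / 21.16
= 59.1682 kPa

59.1682 kPa


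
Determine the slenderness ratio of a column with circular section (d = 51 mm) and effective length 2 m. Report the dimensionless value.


Radius of gyration r = d / 4 = 51 / 4 = 12.75 mm
L_eff = 2000.0 mm
Slenderness ratio = L / r = 2000.0 / 12.75 = 156.86 (dimensionless)

156.86 (dimensionless)


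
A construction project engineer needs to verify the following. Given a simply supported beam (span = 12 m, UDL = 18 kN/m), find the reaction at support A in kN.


Total load = w * L = 18 * 12 = 216 kN
By symmetry, each reaction R = total / 2 = 216 / 2 = 108.0 kN

108.0 kN


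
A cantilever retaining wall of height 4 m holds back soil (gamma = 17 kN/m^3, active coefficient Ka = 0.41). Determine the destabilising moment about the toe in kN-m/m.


Pa = 0.5 * Ka * gamma * H^2
= 0.5 * 0.41 * 17 * 4^2
= 55.76 kN/m
Arm = H / 3 = 4 / 3 = 1.3333 m
Mo = Pa * arm = Pa * H / 3 = 55.76 * 4 / 3 = 74.3467 kN-m/m

74.3467 kN-m/m


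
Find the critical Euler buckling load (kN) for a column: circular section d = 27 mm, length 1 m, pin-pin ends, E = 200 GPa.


I = pi * d^4 / 64 = 26087.05 mm^4
L = 1000.0 mm
P_cr = pi^2 * E * I / L^2
= 9.8696 * 200000.0 * 26087.05 / 1000.0^2
= 51493.77 N = 51.4938 kN

51.4938 kN


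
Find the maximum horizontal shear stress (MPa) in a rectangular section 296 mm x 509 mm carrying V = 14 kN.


A = b * h = 296 * 509 = 150664 mm^2
V = 14 kN = 14000.0 N
tau_max = 1.5 * V / A = 1.5 * 14000.0 / 150664
= 0.1394 MPa

0.1394 MPa


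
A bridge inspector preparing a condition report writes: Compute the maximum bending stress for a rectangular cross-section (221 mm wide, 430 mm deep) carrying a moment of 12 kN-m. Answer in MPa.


I = b * h^3 / 12 = 221 * 430^3 / 12 = 1464253916.67 mm^4
y = h / 2 = 430 / 2 = 215.0 mm
M = 12 kN-m = 12000000.0 N-mm
sigma = M * y / I = 12000000.0 * 215.0 / 1464253916.67
= 1.76 MPa

1.76 MPa


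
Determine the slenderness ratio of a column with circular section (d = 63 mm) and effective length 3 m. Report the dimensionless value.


Radius of gyration r = d / 4 = 63 / 4 = 15.75 mm
L_eff = 3000.0 mm
Slenderness ratio = L / r = 3000.0 / 15.75 = 190.48 (dimensionless)

190.48 (dimensionless)


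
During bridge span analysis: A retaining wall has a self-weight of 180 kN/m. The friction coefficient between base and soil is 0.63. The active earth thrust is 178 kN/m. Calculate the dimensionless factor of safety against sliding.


Resisting force = mu * W = 0.63 * 180 = 113.4 kN/m
FOS = Resisting / Driving = 113.4 / 178
= 0.6371 (dimensionless)

0.6371 (dimensionless)


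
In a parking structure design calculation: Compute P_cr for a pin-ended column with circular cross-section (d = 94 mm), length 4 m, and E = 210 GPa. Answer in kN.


I = pi * d^4 / 64 = 3832492.5 mm^4
L = 4000.0 mm
P_cr = pi^2 * E * I / L^2
= 9.8696 * 210000.0 * 3832492.5 / 4000.0^2
= 496455.55 N = 496.4556 kN

496.4556 kN


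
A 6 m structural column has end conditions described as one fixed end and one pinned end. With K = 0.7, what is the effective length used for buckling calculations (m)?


L_eff = K * L
= 0.7 * 6
= 4.2 m

4.2 m


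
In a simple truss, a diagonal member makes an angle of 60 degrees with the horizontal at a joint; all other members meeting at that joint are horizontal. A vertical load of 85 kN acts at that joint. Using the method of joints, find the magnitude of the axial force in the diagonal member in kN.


At the joint, only the diagonal has a vertical component, so vertical equilibrium gives:
F * sin(60) = 85
F = 85 / sin(60)
= 85 / 0.866025
= 98.15 kN

98.15 kN


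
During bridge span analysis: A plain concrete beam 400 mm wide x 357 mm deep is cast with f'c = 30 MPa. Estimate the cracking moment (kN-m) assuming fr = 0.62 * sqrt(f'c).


fr = 0.62 * sqrt(30) = 0.62 * 5.4772 = 3.3959 MPa
I = 400 * 357^3 / 12 = 1516643100.0 mm^4
y_t = 178.5 mm
M_cr = fr * I / y_t = 3.3959 * 1516643100.0 / 178.5 N-mm
= 28.8534 kN-m

28.8534 kN-m


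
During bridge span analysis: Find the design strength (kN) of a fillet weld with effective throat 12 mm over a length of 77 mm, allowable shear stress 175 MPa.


Strength = throat * length * allowable stress
= 12 * 77 * 175 N
= 161700 N
= 161.7 kN

161.7 kN


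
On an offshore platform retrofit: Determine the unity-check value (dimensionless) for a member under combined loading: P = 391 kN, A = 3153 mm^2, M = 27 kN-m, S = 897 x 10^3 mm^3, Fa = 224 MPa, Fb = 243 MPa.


f_a = P / A = 391000.0 / 3153 = 124.0089 MPa
f_b = M / S = 27000000.0 / 897000.0 = 30.1003 MPa
Ratio = f_a / Fa + f_b / Fb
= 124.0089 / 224 + 30.1003 / 243
= 0.6775 (dimensionless)

0.6775 (dimensionless)


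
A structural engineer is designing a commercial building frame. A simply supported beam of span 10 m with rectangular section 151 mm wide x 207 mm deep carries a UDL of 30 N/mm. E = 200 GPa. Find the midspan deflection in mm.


I = 151 * 207^3 / 12 = 111610932.75 mm^4
L = 10000.0 mm, w = 30 N/mm, E = 200000.0 MPa
delta = 5 * w * L^4 / (384 * E * I)
= 5 * 30 * 10000.0^4 / (384 * 200000.0 * 111610932.75)
= 174.9941 mm

174.9941 mm


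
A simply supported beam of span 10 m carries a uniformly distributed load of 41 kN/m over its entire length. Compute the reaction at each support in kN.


Total load = w * L = 41 * 10 = 410 kN
By symmetry, each reaction R = total / 2 = 410 / 2 = 205.0 kN

205.0 kN


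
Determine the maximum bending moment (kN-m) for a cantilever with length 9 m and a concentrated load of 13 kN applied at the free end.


For a cantilever with a point load at the free end:
M_max = P * L = 13 * 9 = 117 kN-m

117 kN-m


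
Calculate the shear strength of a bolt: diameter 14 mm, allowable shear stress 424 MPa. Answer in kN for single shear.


A = pi * d^2 / 4 = pi * 14^2 / 4 = 153.938 mm^2
V = f_v * A / 1000 = 424 * 153.938 / 1000
= 65.2697 kN

65.2697 kN


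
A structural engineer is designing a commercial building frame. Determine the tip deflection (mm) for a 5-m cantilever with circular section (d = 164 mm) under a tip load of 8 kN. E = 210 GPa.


I = pi * d^4 / 64 = pi * 164^4 / 64 = 35509559.99 mm^4
L = 5000.0 mm, P = 8000.0 N, E = 210000.0 MPa
delta = P * L^3 / (3 * E * I)
= 8000.0 * 5000.0^3 / (3 * 210000.0 * 35509559.99)
= 44.7007 mm

44.7007 mm


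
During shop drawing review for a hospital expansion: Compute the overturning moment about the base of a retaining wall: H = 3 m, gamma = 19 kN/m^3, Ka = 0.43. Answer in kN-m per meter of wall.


Pa = 0.5 * Ka * gamma * H^2
= 0.5 * 0.43 * 19 * 3^2
= 36.765 kN/m
Arm = H / 3 = 3 / 3 = 1.0 m
Mo = Pa * arm = Pa * H / 3 = 36.765 * 3 / 3 = 36.765 kN-m/m

36.765 kN-m/m


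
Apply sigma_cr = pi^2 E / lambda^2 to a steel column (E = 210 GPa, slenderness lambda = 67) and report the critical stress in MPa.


sigma_cr = pi^2 * E / lambda^2
= 9.8696 * 210000.0 / 67^2
= 9.8696 * 210000.0 / 4489
= 461.7102 MPa

461.7102 MPa


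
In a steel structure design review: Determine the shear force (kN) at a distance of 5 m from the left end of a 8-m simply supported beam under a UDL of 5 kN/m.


R_A = w * L / 2 = 5 * 8 / 2 = 20.0 kN
V(x) = R_A - w * x = 20.0 - 5 * 5
= -5.0 kN

-5.0 kN


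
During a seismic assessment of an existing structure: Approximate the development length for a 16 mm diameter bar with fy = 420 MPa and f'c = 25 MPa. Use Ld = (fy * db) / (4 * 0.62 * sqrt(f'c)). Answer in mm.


Ld = (fy * db) / (4 * 0.62 * sqrt(f'c))
= (420 * 16) / (4 * 0.62 * sqrt(25))
= 6720 / 12.4
= 541.94 mm

541.94 mm


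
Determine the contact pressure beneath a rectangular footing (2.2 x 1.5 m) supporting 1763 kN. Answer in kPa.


A = 2.2 * 1.5 = 3.3 m^2
q = P / A = 1763 / 3.3
= 534.2424 kPa

534.2424 kPa


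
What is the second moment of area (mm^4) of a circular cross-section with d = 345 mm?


r = d / 2 = 345 / 2 = 172.5 mm
I = pi * r^4 / 4 = pi * 172.5^4 / 4
= 695418562.61 mm^4

695418562.61 mm^4


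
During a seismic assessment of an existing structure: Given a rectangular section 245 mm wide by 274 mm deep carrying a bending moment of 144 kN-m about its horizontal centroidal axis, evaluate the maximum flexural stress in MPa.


I = b * h^3 / 12 = 245 * 274^3 / 12 = 419987656.67 mm^4
y = h / 2 = 274 / 2 = 137.0 mm
M = 144 kN-m = 144000000.0 N-mm
sigma = M * y / I = 144000000.0 * 137.0 / 419987656.67
= 46.97 MPa

46.97 MPa


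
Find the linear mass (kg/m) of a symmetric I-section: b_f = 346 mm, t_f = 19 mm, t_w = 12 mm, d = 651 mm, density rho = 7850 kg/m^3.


A_flanges = 2 * 346 * 19 = 13148 mm^2
A_web = (651 - 2 * 19) * 12 = 7356 mm^2
A_total = 13148 + 7356 = 20504 mm^2 = 0.020504 m^2
Weight = rho * A = 7850 * 0.020504 = 160.9564 kg/m

160.9564 kg/m


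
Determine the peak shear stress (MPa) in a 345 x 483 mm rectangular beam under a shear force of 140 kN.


A = b * h = 345 * 483 = 166635 mm^2
V = 140 kN = 140000.0 N
tau_max = 1.5 * V / A = 1.5 * 140000.0 / 166635
= 1.2602 MPa

1.2602 MPa


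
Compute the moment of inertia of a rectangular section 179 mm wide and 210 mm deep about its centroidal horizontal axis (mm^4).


I = b * h^3 / 12
= 179 * 210^3 / 12
= 179 * 9261000 / 12
= 138143250.0 mm^4

138143250.0 mm^4


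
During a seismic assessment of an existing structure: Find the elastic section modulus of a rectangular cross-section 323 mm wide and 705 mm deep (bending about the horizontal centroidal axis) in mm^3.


S = b * h^2 / 6
= 323 * 705^2 / 6
= 323 * 497025 / 6
= 26756512.5 mm^3

26756512.5 mm^3


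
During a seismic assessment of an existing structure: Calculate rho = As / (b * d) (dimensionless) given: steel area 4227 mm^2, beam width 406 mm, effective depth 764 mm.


rho = As / (b * d)
= 4227 / (406 * 764)
= 4227 / 310184
= 0.013627 (dimensionless)

0.013627 (dimensionless)


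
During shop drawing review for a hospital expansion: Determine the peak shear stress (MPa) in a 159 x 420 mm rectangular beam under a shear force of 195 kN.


A = b * h = 159 * 420 = 66780 mm^2
V = 195 kN = 195000.0 N
tau_max = 1.5 * V / A = 1.5 * 195000.0 / 66780
= 4.3801 MPa

4.3801 MPa


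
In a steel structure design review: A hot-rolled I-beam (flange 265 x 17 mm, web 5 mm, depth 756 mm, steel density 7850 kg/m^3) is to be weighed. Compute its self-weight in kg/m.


A_flanges = 2 * 265 * 17 = 9010 mm^2
A_web = (756 - 2 * 17) * 5 = 3610 mm^2
A_total = 9010 + 3610 = 12620 mm^2 = 0.012620 m^2
Weight = rho * A = 7850 * 0.012620 = 99.067 kg/m

99.067 kg/m


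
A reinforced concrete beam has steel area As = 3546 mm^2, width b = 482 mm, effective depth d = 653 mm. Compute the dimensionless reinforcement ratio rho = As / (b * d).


rho = As / (b * d)
= 3546 / (482 * 653)
= 3546 / 314746
= 0.011266 (dimensionless)

0.011266 (dimensionless)


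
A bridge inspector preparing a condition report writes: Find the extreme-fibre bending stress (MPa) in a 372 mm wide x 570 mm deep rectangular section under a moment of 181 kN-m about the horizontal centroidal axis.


I = b * h^3 / 12 = 372 * 570^3 / 12 = 5740983000.0 mm^4
y = h / 2 = 570 / 2 = 285.0 mm
M = 181 kN-m = 181000000.0 N-mm
sigma = M * y / I = 181000000.0 * 285.0 / 5740983000.0
= 8.99 MPa

8.99 MPa


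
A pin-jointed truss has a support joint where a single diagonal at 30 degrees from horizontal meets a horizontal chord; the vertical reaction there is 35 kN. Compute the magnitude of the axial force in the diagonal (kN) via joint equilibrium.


At the joint, only the diagonal has a vertical component, so vertical equilibrium gives:
F * sin(30) = 35
F = 35 / sin(30)
= 35 / 0.5
= 70.0 kN

70.0 kN


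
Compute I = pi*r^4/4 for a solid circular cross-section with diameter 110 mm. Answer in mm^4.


r = d / 2 = 110 / 2 = 55.0 mm
I = pi * r^4 / 4 = pi * 55.0^4 / 4
= 7186884.07 mm^4

7186884.07 mm^4


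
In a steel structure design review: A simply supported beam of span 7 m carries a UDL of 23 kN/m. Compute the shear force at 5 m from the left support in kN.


R_A = w * L / 2 = 23 * 7 / 2 = 80.5 kN
V(x) = R_A - w * x = 80.5 - 23 * 5
= -34.5 kN

-34.5 kN


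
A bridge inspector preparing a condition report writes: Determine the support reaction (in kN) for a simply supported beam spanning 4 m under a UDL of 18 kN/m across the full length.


Total load = w * L = 18 * 4 = 72 kN
By symmetry, each reaction R = total / 2 = 72 / 2 = 36.0 kN

36.0 kN


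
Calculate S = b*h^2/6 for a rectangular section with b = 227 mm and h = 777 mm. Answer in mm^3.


S = b * h^2 / 6
= 227 * 777^2 / 6
= 227 * 603729 / 6
= 22841080.5 mm^3

22841080.5 mm^3


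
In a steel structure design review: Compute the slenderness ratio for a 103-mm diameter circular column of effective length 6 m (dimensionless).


Radius of gyration r = d / 4 = 103 / 4 = 25.75 mm
L_eff = 6000.0 mm
Slenderness ratio = L / r = 6000.0 / 25.75 = 233.01 (dimensionless)

233.01 (dimensionless)


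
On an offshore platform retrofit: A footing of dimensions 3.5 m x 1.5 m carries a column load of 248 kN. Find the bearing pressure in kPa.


A = 3.5 * 1.5 = 5.25 m^2
q = P / A = 248 / 5.25
= 47.2381 kPa

47.2381 kPa


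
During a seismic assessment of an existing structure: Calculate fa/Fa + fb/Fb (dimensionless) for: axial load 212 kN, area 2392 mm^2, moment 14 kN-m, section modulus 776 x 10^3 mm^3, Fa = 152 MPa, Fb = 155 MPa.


f_a = P / A = 212000.0 / 2392 = 88.6288 MPa
f_b = M / S = 14000000.0 / 776000.0 = 18.0412 MPa
Ratio = f_a / Fa + f_b / Fb
= 88.6288 / 152 + 18.0412 / 155
= 0.6995 (dimensionless)

0.6995 (dimensionless)


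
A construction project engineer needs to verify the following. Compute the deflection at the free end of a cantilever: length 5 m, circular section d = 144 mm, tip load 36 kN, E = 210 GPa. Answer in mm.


I = pi * d^4 / 64 = pi * 144^4 / 64 = 21106677.15 mm^4
L = 5000.0 mm, P = 36000.0 N, E = 210000.0 MPa
delta = P * L^3 / (3 * E * I)
= 36000.0 * 5000.0^3 / (3 * 210000.0 * 21106677.15)
= 338.4169 mm

338.4169 mm


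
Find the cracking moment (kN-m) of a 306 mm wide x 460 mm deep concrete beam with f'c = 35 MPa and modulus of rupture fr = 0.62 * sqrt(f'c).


fr = 0.62 * sqrt(35) = 0.62 * 5.9161 = 3.668 MPa
I = 306 * 460^3 / 12 = 2482068000.0 mm^4
y_t = 230.0 mm
M_cr = fr * I / y_t = 3.668 * 2482068000.0 / 230.0 N-mm
= 39.5833 kN-m

39.5833 kN-m


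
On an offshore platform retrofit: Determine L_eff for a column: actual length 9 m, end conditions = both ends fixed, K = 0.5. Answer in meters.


L_eff = K * L
= 0.5 * 9
= 4.5 m

4.5 m


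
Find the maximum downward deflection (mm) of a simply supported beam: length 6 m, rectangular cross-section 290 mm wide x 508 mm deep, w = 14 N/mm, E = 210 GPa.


I = 290 * 508^3 / 12 = 3168165706.67 mm^4
L = 6000.0 mm, w = 14 N/mm, E = 210000.0 MPa
delta = 5 * w * L^4 / (384 * E * I)
= 5 * 14 * 6000.0^4 / (384 * 210000.0 * 3168165706.67)
= 0.3551 mm

0.3551 mm


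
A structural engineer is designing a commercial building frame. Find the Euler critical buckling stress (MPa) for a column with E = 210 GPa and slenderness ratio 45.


sigma_cr = pi^2 * E / lambda^2
= 9.8696 * 210000.0 / 45^2
= 9.8696 * 210000.0 / 2025
= 1023.5145 MPa

1023.5145 MPa


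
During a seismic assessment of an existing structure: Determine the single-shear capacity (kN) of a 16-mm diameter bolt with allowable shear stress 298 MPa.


A = pi * d^2 / 4 = pi * 16^2 / 4 = 201.0619 mm^2
V = f_v * A / 1000 = 298 * 201.0619 / 1000
= 59.9165 kN

59.9165 kN


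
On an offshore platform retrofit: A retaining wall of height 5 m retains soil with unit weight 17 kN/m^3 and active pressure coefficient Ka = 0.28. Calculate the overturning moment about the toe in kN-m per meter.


Pa = 0.5 * Ka * gamma * H^2
= 0.5 * 0.28 * 17 * 5^2
= 59.5 kN/m
Arm = H / 3 = 5 / 3 = 1.6667 m
Mo = Pa * arm = Pa * H / 3 = 59.5 * 5 / 3 = 99.1667 kN-m/m

99.1667 kN-m/m


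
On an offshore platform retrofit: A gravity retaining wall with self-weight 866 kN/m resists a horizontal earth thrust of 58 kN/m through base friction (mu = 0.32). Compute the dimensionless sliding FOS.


Resisting force = mu * W = 0.32 * 866 = 277.12 kN/m
FOS = Resisting / Driving = 277.12 / 58
= 4.7779 (dimensionless)

4.7779 (dimensionless)


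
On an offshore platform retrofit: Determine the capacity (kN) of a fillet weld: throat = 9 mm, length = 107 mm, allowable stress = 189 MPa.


Strength = throat * length * allowable stress
= 9 * 107 * 189 N
= 182007 N
= 182.01 kN

182.01 kN


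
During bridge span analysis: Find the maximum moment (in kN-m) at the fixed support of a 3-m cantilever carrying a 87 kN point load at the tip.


For a cantilever with a point load at the free end:
M_max = P * L = 87 * 3 = 261 kN-m

261 kN-m


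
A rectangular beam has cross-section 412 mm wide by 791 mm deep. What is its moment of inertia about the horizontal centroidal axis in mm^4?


I = b * h^3 / 12
= 412 * 791^3 / 12
= 412 * 494913671 / 12
= 16992036037.67 mm^4

16992036037.67 mm^4


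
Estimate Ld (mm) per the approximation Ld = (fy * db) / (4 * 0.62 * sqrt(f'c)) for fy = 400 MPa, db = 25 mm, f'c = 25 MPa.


Ld = (fy * db) / (4 * 0.62 * sqrt(f'c))
= (400 * 25) / (4 * 0.62 * sqrt(25))
= 10000 / 12.4
= 806.45 mm

806.45 mm


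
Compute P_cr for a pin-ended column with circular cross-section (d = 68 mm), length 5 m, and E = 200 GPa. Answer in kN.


I = pi * d^4 / 64 = 1049555.84 mm^4
L = 5000.0 mm
P_cr = pi^2 * E * I / L^2
= 9.8696 * 200000.0 * 1049555.84 / 5000.0^2
= 82869.61 N = 82.8696 kN

82.8696 kN


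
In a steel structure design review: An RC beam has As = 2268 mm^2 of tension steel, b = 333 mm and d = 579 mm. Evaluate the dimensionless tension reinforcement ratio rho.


rho = As / (b * d)
= 2268 / (333 * 579)
= 2268 / 192807
= 0.011763 (dimensionless)

0.011763 (dimensionless)


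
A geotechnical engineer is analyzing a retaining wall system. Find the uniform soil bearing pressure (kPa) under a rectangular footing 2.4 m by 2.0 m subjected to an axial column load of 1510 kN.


A = 2.4 * 2.0 = 4.8 m^2
q = P / A = 1510 / 4.8
= 314.5833 kPa

314.5833 kPa


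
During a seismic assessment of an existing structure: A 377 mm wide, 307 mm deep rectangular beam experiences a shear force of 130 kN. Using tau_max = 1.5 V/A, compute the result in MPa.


A = b * h = 377 * 307 = 115739 mm^2
V = 130 kN = 130000.0 N
tau_max = 1.5 * V / A = 1.5 * 130000.0 / 115739
= 1.6848 MPa

1.6848 MPa


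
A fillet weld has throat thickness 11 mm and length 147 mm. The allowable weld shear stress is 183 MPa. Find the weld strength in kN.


Strength = throat * length * allowable stress
= 11 * 147 * 183 N
= 295911 N
= 295.91 kN

295.91 kN


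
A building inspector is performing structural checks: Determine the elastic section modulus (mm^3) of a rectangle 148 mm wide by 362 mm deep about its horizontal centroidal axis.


S = b * h^2 / 6
= 148 * 362^2 / 6
= 148 * 131044 / 6
= 3232418.67 mm^3

3232418.67 mm^3


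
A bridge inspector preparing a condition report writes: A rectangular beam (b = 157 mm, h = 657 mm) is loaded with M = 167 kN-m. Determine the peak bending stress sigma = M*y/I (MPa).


I = b * h^3 / 12 = 157 * 657^3 / 12 = 3710346891.75 mm^4
y = h / 2 = 657 / 2 = 328.5 mm
M = 167 kN-m = 167000000.0 N-mm
sigma = M * y / I = 167000000.0 * 328.5 / 3710346891.75
= 14.79 MPa

14.79 MPa


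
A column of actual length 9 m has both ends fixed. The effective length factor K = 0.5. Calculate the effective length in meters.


L_eff = K * L
= 0.5 * 9
= 4.5 m

4.5 m


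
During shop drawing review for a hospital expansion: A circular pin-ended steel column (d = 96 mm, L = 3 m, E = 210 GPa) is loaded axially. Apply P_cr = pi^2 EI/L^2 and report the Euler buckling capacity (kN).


I = pi * d^4 / 64 = 4169220.18 mm^4
L = 3000.0 mm
P_cr = pi^2 * E * I / L^2
= 9.8696 * 210000.0 * 4169220.18 / 3000.0^2
= 960132.92 N = 960.1329 kN

960.1329 kN


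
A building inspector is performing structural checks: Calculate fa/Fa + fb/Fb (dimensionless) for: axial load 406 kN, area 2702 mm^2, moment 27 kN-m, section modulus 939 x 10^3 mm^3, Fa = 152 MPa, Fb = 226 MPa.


f_a = P / A = 406000.0 / 2702 = 150.2591 MPa
f_b = M / S = 27000000.0 / 939000.0 = 28.754 MPa
Ratio = f_a / Fa + f_b / Fb
= 150.2591 / 152 + 28.754 / 226
= 1.1158 (dimensionless)

1.1158 (dimensionless)


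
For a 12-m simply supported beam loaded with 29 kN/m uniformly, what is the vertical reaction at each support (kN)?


Total load = w * L = 29 * 12 = 348 kN
By symmetry, each reaction R = total / 2 = 348 / 2 = 174.0 kN

174.0 kN


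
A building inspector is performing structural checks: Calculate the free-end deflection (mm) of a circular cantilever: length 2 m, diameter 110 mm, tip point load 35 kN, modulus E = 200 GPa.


I = pi * d^4 / 64 = pi * 110^4 / 64 = 7186884.07 mm^4
L = 2000.0 mm, P = 35000.0 N, E = 200000.0 MPa
delta = P * L^3 / (3 * E * I)
= 35000.0 * 2000.0^3 / (3 * 200000.0 * 7186884.07)
= 64.9331 mm

64.9331 mm


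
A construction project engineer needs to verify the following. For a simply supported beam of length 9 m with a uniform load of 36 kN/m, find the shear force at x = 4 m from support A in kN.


R_A = w * L / 2 = 36 * 9 / 2 = 162.0 kN
V(x) = R_A - w * x = 162.0 - 36 * 4
= 18.0 kN

18.0 kN


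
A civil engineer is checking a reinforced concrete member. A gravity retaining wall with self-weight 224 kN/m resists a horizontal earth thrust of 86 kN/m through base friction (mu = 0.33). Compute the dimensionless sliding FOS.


Resisting force = mu * W = 0.33 * 224 = 73.92 kN/m
FOS = Resisting / Driving = 73.92 / 86
= 0.8595 (dimensionless)

0.8595 (dimensionless)


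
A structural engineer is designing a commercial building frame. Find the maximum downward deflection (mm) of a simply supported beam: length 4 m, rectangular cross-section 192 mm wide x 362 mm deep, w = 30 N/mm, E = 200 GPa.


I = 192 * 362^3 / 12 = 759006848.0 mm^4
L = 4000.0 mm, w = 30 N/mm, E = 200000.0 MPa
delta = 5 * w * L^4 / (384 * E * I)
= 5 * 30 * 4000.0^4 / (384 * 200000.0 * 759006848.0)
= 0.6588 mm

0.6588 mm


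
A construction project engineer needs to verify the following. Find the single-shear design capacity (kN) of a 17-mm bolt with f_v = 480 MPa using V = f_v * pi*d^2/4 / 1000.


A = pi * d^2 / 4 = pi * 17^2 / 4 = 226.9801 mm^2
V = f_v * A / 1000 = 480 * 226.9801 / 1000
= 108.9504 kN

108.9504 kN


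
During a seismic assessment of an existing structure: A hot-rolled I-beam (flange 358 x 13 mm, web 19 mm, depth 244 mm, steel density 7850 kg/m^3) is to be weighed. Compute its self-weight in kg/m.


A_flanges = 2 * 358 * 13 = 9308 mm^2
A_web = (244 - 2 * 13) * 19 = 4142 mm^2
A_total = 9308 + 4142 = 13450 mm^2 = 0.013450 m^2
Weight = rho * A = 7850 * 0.013450 = 105.5825 kg/m

105.5825 kg/m


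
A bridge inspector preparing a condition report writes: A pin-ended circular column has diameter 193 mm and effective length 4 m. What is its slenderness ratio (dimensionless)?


Radius of gyration r = d / 4 = 193 / 4 = 48.25 mm
L_eff = 4000.0 mm
Slenderness ratio = L / r = 4000.0 / 48.25 = 82.9 (dimensionless)

82.9 (dimensionless)


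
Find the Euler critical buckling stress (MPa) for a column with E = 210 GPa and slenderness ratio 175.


sigma_cr = pi^2 * E / lambda^2
= 9.8696 * 210000.0 / 175^2
= 9.8696 * 210000.0 / 30625
= 67.6773 MPa

67.6773 MPa


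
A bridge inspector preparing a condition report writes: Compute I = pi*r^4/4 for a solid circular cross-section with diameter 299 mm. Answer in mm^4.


r = d / 2 = 299 / 2 = 149.5 mm
I = pi * r^4 / 4 = pi * 149.5^4 / 4
= 392332830.95 mm^4

392332830.95 mm^4


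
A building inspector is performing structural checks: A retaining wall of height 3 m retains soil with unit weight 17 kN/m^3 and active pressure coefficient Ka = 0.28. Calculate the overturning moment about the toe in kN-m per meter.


Pa = 0.5 * Ka * gamma * H^2
= 0.5 * 0.28 * 17 * 3^2
= 21.42 kN/m
Arm = H / 3 = 3 / 3 = 1.0 m
Mo = Pa * arm = Pa * H / 3 = 21.42 * 3 / 3 = 21.42 kN-m/m

21.42 kN-m/m


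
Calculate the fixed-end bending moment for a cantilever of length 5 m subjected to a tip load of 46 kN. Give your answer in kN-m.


For a cantilever with a point load at the free end:
M_max = P * L = 46 * 5 = 230 kN-m

230 kN-m


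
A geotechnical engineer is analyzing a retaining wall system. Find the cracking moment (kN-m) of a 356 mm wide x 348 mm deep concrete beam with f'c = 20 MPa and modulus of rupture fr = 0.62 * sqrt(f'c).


fr = 0.62 * sqrt(20) = 0.62 * 4.4721 = 2.7727 MPa
I = 356 * 348^3 / 12 = 1250277696.0 mm^4
y_t = 174.0 mm
M_cr = fr * I / y_t = 2.7727 * 1250277696.0 / 174.0 N-mm
= 19.9234 kN-m

19.9234 kN-m


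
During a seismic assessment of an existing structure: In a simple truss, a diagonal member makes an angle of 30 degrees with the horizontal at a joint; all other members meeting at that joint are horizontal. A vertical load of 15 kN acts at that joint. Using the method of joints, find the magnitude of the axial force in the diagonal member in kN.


At the joint, only the diagonal has a vertical component, so vertical equilibrium gives:
F * sin(30) = 15
F = 15 / sin(30)
= 15 / 0.5
= 30.0 kN

30.0 kN


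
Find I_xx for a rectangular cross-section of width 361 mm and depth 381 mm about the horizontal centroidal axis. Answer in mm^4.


I = b * h^3 / 12
= 361 * 381^3 / 12
= 361 * 55306341 / 12
= 1663799091.75 mm^4

1663799091.75 mm^4


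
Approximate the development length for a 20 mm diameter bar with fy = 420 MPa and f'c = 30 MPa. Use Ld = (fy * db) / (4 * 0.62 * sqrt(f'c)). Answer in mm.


Ld = (fy * db) / (4 * 0.62 * sqrt(f'c))
= (420 * 20) / (4 * 0.62 * sqrt(30))
= 8400 / 13.5835
= 618.4 mm

618.4 mm


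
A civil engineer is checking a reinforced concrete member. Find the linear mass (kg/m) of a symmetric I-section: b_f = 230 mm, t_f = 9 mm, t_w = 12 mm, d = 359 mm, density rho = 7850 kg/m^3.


A_flanges = 2 * 230 * 9 = 4140 mm^2
A_web = (359 - 2 * 9) * 12 = 4092 mm^2
A_total = 4140 + 4092 = 8232 mm^2 = 0.008232 m^2
Weight = rho * A = 7850 * 0.008232 = 64.6212 kg/m

64.6212 kg/m
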